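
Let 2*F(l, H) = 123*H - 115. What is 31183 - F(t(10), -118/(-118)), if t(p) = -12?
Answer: 31179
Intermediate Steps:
F(l, H) = -115/2 + 123*H/2 (F(l, H) = (123*H - 115)/2 = (-115 + 123*H)/2 = -115/2 + 123*H/2)
31183 - F(t(10), -118/(-118)) = 31183 - (-115/2 + 123*(-118/(-118))/2) = 31183 - (-115/2 + 123*(-118*(-1/118))/2) = 31183 - (-115/2 + (123/2)*1) = 31183 - (-115/2 + 123/2) = 31183 - 1*4 = 31183 - 4 = 31179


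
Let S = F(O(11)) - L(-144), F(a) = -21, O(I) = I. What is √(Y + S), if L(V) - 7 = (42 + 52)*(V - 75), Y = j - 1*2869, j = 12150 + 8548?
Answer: √38387 ≈ 195.93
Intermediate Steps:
j = 20698
Y = 17829 (Y = 20698 - 1*2869 = 20698 - 2869 = 17829)
L(V) = -7043 + 94*V (L(V) = 7 + (42 + 52)*(V - 75) = 7 + 94*(-75 + V) = 7 + (-7050 + 94*V) = -7043 + 94*V)
S = 20558 (S = -21 - (-7043 + 94*(-144)) = -21 - (-7043 - 13536) = -21 - 1*(-20579) = -21 + 20579 = 20558)
√(Y + S) = √(17829 + 20558) = √38387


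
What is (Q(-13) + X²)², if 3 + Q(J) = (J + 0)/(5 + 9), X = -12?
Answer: 3845521/196 ≈ 19620.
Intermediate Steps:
Q(J) = -3 + J/14 (Q(J) = -3 + (J + 0)/(5 + 9) = -3 + J/14)
(Q(-13) + X²)² = ((-3 + (1/14)*(-13)) + (-12)²)² = ((-3 - 13/14) + 144)² = (-55/14 + 144)² = (1961/14)² = 3845521/196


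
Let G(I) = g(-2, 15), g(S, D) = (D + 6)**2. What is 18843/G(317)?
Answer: 6281/147 ≈ 42.728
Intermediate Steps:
g(S, D) = (6 + D)**2
G(I) = 441 (G(I) = (6 + 15)**2 = 21**2 = 441)
18843/G(317) = 18843/441 = 18843*(1/441) = 6281/147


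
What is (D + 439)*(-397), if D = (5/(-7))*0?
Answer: -174283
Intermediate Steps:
D = 0 (D = -⅐*5*0 = -5/7*0 = 0)
(D + 439)*(-397) = (0 + 439)*(-397) = 439*(-397) = -174283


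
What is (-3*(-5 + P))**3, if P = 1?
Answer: 1728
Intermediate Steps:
(-3*(-5 + P))**3 = (-3*(-5 + 1))**3 = (-3*(-4))**3 = 12**3 = 1728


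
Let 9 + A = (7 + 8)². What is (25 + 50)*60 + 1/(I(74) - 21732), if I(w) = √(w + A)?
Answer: 1062628940634/236139767 - √290/472279534 ≈ 4500.0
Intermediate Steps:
A = 216 (A = -9 + (7 + 8)² = -9 + 15² = -9 + 225 = 216)
I(w) = √(216 + w) (I(w) = √(w + 216) = √(216 + w))
(25 + 50)*60 + 1/(I(74) - 21732) = (25 + 50)*60 + 1/(√(216 + 74) - 21732) = 75*60 + 1/(√290 - 21732) = 4500 + 1/(-21732 + √290)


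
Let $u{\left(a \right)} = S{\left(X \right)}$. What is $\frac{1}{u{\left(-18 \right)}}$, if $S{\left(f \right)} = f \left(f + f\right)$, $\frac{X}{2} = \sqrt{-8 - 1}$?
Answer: $- \frac{1}{72} \approx -0.013889$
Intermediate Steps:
$X = 6 i$ ($X = 2 \sqrt{-8 - 1} = 2 \sqrt{-9} = 2 \cdot 3 i = 6 i \approx 6.0 i$)
$S{\left(f \right)} = 2 f^{2}$ ($S{\left(f \right)} = f 2 f = 2 f^{2}$)
$u{\left(a \right)} = -72$ ($u{\left(a \right)} = 2 \left(6 i\right)^{2} = 2 \left(-36\right) = -72$)
$\frac{1}{u{\left(-18 \right)}} = \frac{1}{-72} = - \frac{1}{72}$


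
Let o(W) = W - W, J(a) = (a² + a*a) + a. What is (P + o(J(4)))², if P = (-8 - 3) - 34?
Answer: 2025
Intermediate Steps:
J(a) = a + 2*a² (J(a) = (a² + a²) + a = 2*a² + a = a + 2*a²)
o(W) = 0
P = -45 (P = -11 - 34 = -45)
(P + o(J(4)))² = (-45 + 0)² = (-45)² = 2025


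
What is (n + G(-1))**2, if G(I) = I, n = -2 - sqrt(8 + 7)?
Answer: (3 + sqrt(15))**2 ≈ 47.238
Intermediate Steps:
n = -2 - sqrt(15) ≈ -5.8730
(n + G(-1))**2 = ((-2 - sqrt(15)) - 1)**2 = (-3 - sqrt(15))**2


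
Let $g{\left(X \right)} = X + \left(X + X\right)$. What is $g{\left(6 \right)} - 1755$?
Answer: $-1737$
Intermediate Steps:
$g{\left(X \right)} = 3 X$ ($g{\left(X \right)} = X + 2 X = 3 X$)
$g{\left(6 \right)} - 1755 = 3 \cdot 6 - 1755 = 18 - 1755 = -1737$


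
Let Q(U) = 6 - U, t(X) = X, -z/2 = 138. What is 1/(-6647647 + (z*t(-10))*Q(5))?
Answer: -1/6644887 ≈ -1.5049e-7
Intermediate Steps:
z = -276 (z = -2*138 = -276)
1/(-6647647 + (z*t(-10))*Q(5)) = 1/(-6647647 + (-276*(-10))*(6 - 1*5)) = 1/(-6647647 + 2760*(6 - 5)) = 1/(-6647647 + 2760*1) = 1/(-6647647 + 2760) = 1/(-6644887) = -1/6644887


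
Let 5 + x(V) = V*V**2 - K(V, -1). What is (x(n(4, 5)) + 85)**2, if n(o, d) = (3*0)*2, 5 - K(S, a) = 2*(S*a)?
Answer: 5625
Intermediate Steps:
K(S, a) = 5 - 2*S*a
n(o, d) = 0 (n(o, d) = 0*2 = 0)
x(V) = -10 + V**3 - 2*V (x(V) = -5 + (V*V**2 - (5 - 2*V*(-1))) = -5 + (V**3 - (5 + 2*V)) = -5 + (V**3 + (-5 - 2*V)) = -5 + (-5 + V**3 - 2*V) = -10 + V**3 - 2*V)
(x(n(4, 5)) + 85)**2 = ((-10 + 0**3 - 2*0) + 85)**2 = ((-10 + 0 + 0) + 85)**2 = (-10 + 85)**2 = 75**2 = 5625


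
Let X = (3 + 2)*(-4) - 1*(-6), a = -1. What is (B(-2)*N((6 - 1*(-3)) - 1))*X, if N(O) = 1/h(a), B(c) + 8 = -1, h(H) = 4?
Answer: 63/2 ≈ 31.500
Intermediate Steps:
B(c) = -9 (B(c) = -8 - 1 = -9)
X = -14 (X = 5*(-4) + 6 = -20 + 6 = -14)
N(O) = ¼ (N(O) = 1/4 = ¼)
(B(-2)*N((6 - 1*(-3)) - 1))*X = -9*¼*(-14) = -9/4*(-14) = 63/2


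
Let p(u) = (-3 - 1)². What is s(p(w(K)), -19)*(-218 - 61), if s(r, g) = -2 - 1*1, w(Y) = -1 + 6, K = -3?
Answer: 837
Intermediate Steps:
w(Y) = 5
p(u) = 16 (p(u) = (-4)² = 16)
s(r, g) = -3 (s(r, g) = -2 - 1 = -3)
s(p(w(K)), -19)*(-218 - 61) = -3*(-218 - 61) = -3*(-279) = 837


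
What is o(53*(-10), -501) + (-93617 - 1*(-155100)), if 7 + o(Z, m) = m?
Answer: 60975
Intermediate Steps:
o(Z, m) = -7 + m
o(53*(-10), -501) + (-93617 - 1*(-155100)) = (-7 - 501) + (-93617 - 1*(-155100)) = -508 + (-93617 + 155100) = -508 + 61483 = 60975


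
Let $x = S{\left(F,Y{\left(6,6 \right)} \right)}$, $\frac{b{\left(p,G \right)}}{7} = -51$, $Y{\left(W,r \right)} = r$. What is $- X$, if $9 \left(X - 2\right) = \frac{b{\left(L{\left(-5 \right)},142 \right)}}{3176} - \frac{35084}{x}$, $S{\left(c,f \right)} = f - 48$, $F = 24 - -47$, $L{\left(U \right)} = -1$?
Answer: $- \frac{8129489}{85752} \approx -94.802$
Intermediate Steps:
$F = 71$ ($F = 24 + 47 = 71$)
$b{\left(p,G \right)} = -357$ ($b{\left(p,G \right)} = 7 \left(-51\right) = -357$)
$S{\left(c,f \right)} = -48 + f$
$x = -42$ ($x = -48 + 6 = -42$)
$X = \frac{8129489}{85752}$ ($X = 2 + \frac{- \frac{357}{3176} - \frac{35084}{-42}}{9} = 2 + \frac{\left(-357\right) \frac{1}{3176} - - \frac{2506}{3}}{9} = 2 + \frac{- \frac{357}{3176} + \frac{2506}{3}}{9} = 2 + \frac{1}{9} \cdot \frac{7957985}{9528} = 2 + \frac{7957985}{85752} = \frac{8129489}{85752} \approx 94.802$)
$- X = \left(-1\right) \frac{8129489}{85752} = - \frac{8129489}{85752}$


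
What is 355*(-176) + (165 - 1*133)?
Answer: -62448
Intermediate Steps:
355*(-176) + (165 - 1*133) = -62480 + (165 - 133) = -62480 + 32 = -62448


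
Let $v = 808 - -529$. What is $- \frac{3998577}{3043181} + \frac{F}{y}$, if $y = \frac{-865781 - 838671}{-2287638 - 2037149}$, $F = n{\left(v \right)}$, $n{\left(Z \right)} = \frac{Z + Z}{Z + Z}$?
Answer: $\frac{6345727062643}{5186955941812} \approx 1.2234$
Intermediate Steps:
$v = 1337$ ($v = 808 + 529 = 1337$)
$n{\left(Z \right)} = 1$ ($n{\left(Z \right)} = \frac{2 Z}{2 Z} = 2 Z \frac{1}{2 Z} = 1$)
$F = 1$
$y = \frac{1704452}{4324787}$ ($y = - \frac{1704452}{-4324787} = \left(-1704452\right) \left(- \frac{1}{4324787}\right) = \frac{1704452}{4324787} \approx 0.39411$)
$- \frac{3998577}{3043181} + \frac{F}{y} = - \frac{3998577}{3043181} + 1 \frac{1}{\frac{1704452}{4324787}} = \left(-3998577\right) \frac{1}{3043181} + 1 \cdot \frac{4324787}{1704452} = - \frac{3998577}{3043181} + \frac{4324787}{1704452} = \frac{6345727062643}{5186955941812}$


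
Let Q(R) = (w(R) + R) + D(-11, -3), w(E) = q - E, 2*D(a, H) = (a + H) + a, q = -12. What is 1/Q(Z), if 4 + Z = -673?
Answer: -2/49 ≈ -0.040816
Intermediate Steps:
Z = -677 (Z = -4 - 673 = -677)
D(a, H) = a + H/2 (D(a, H) = ((a + H) + a)/2 = ((H + a) + a)/2 = (H + 2*a)/2 = a + H/2)
w(E) = -12 - E
Q(R) = -49/2 (Q(R) = ((-12 - R) + R) + (-11 + (½)*(-3)) = -12 + (-11 - 3/2) = -12 - 25/2 = -49/2)
1/Q(Z) = 1/(-49/2) = -2/49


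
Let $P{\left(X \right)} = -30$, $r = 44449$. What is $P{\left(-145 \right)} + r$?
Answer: $44419$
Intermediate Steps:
$P{\left(-145 \right)} + r = -30 + 44449 = 44419$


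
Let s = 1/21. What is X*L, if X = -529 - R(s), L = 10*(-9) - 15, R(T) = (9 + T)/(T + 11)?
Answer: 6453195/116 ≈ 55631.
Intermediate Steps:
s = 1/21 ≈ 0.047619
R(T) = (9 + T)/(11 + T)
L = -105 (L = -90 - 15 = -105)
X = -61459/116 (X = -529 - (9 + 1/21)/(11 + 1/21) = -529 - 190/(232/21*21) = -529 - 21*190/(232*21) = -529 - 1*95/116 = -529 - 95/116 = -61459/116 ≈ -529.82)
X*L = -61459/116*(-105) = 6453195/116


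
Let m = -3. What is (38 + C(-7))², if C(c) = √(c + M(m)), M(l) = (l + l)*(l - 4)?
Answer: (38 + √35)² ≈ 1928.6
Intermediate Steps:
M(l) = 2*l*(-4 + l) (M(l) = (2*l)*(-4 + l) = 2*l*(-4 + l))
C(c) = √(42 + c) (C(c) = √(c + 2*(-3)*(-4 - 3)) = √(c + 2*(-3)*(-7)) = √(c + 42) = √(42 + c))
(38 + C(-7))² = (38 + √(42 - 7))² = (38 + √35)²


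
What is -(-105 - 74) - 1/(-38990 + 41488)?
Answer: 447141/2498 ≈ 179.00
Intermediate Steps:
-(-105 - 74) - 1/(-38990 + 41488) = -1*(-179) - 1/2498 = 179 - 1*1/2498 = 179 - 1/2498 = 447141/2498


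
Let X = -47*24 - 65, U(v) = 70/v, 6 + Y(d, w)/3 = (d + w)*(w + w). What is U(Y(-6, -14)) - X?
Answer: 991418/831 ≈ 1193.0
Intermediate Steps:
Y(d, w) = -18 + 6*w*(d + w) (Y(d, w) = -18 + 3*((d + w)*(w + w)) = -18 + 3*((d + w)*(2*w)) = -18 + 3*(2*w*(d + w)) = -18 + 6*w*(d + w))
X = -1193 (X = -1128 - 65 = -1193)
U(Y(-6, -14)) - X = 70/(-18 + 6*(-14)**2 + 6*(-6)*(-14)) - 1*(-1193) = 70/(-18 + 6*196 + 504) + 1193 = 70/(-18 + 1176 + 504) + 1193 = 70/1662 + 1193 = 70*(1/1662) + 1193 = 35/831 + 1193 = 991418/831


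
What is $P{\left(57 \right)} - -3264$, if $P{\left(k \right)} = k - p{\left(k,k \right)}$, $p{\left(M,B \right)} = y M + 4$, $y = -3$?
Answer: $3488$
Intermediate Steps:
$p{\left(M,B \right)} = 4 - 3 M$ ($p{\left(M,B \right)} = - 3 M + 4 = 4 - 3 M$)
$P{\left(k \right)} = -4 + 4 k$ ($P{\left(k \right)} = k - \left(4 - 3 k\right) = k + \left(-4 + 3 k\right) = -4 + 4 k$)
$P{\left(57 \right)} - -3264 = \left(-4 + 4 \cdot 57\right) - -3264 = \left(-4 + 228\right) + 3264 = 224 + 3264 = 3488$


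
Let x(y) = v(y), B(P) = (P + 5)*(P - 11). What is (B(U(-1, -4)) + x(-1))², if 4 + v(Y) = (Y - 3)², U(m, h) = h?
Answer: 9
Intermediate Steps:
v(Y) = -4 + (-3 + Y)² (v(Y) = -4 + (Y - 3)² = -4 + (-3 + Y)²)
B(P) = (-11 + P)*(5 + P) (B(P) = (5 + P)*(-11 + P) = (-11 + P)*(5 + P))
x(y) = -4 + (-3 + y)²
(B(U(-1, -4)) + x(-1))² = ((-55 + (-4)² - 6*(-4)) + (-4 + (-3 - 1)²))² = ((-55 + 16 + 24) + (-4 + (-4)²))² = (-15 + (-4 + 16))² = (-15 + 12)² = (-3)² = 9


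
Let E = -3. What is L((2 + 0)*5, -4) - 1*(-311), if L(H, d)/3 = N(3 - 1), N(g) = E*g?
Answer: 293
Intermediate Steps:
N(g) = -3*g
L(H, d) = -18 (L(H, d) = 3*(-3*(3 - 1)) = 3*(-3*2) = 3*(-6) = -18)
L((2 + 0)*5, -4) - 1*(-311) = -18 - 1*(-311) = -18 + 311 = 293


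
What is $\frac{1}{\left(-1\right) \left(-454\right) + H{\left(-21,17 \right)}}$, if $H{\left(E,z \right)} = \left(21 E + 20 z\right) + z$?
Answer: $\frac{1}{370} \approx 0.0027027$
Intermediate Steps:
$H{\left(E,z \right)} = 21 E + 21 z$ ($H{\left(E,z \right)} = \left(20 z + 21 E\right) + z = 21 E + 21 z$)
$\frac{1}{\left(-1\right) \left(-454\right) + H{\left(-21,17 \right)}} = \frac{1}{\left(-1\right) \left(-454\right) + \left(21 \left(-21\right) + 21 \cdot 17\right)} = \frac{1}{454 + \left(-441 + 357\right)} = \frac{1}{454 - 84} = \frac{1}{370}$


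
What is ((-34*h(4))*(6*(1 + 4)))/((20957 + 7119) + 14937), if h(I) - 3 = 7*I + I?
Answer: -35700/43013 ≈ -0.82998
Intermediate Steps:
h(I) = 3 + 8*I (h(I) = 3 + (7*I + I) = 3 + 8*I)
((-34*h(4))*(6*(1 + 4)))/((20957 + 7119) + 14937) = ((-34*(3 + 8*4))*(6*(1 + 4)))/((20957 + 7119) + 14937) = ((-34*(3 + 32))*(6*5))/(28076 + 14937) = (-34*35*30)/43013 = -1190*30*(1/43013) = -35700*1/43013 = -35700/43013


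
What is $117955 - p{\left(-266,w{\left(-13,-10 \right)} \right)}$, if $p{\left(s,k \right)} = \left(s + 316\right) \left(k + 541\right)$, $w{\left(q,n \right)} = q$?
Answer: $91555$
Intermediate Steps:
$p{\left(s,k \right)} = \left(316 + s\right) \left(541 + k\right)$
$117955 - p{\left(-266,w{\left(-13,-10 \right)} \right)} = 117955 - \left(170956 + 316 \left(-13\right) + 541 \left(-266\right) - -3458\right) = 117955 - \left(170956 - 4108 - 143906 + 3458\right) = 117955 - 26400 = 91555$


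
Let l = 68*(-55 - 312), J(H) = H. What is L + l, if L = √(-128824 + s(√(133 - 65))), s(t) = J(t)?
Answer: -24956 + I*√(128824 - 2*√17) ≈ -24956.0 + 358.91*I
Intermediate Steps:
s(t) = t
l = -24956 (l = 68*(-367) = -24956)
L = √(-128824 + 2*√17) (L = √(-128824 + √(133 - 65)) = √(-128824 + √68) = √(-128824 + 2*√17) ≈ 358.91*I)
L + l = √(-128824 + 2*√17) - 24956 = -24956 + √(-128824 + 2*√17)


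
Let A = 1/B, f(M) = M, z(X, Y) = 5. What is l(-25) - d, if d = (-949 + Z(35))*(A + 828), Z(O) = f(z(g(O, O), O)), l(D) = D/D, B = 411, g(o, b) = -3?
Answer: 321252107/411 ≈ 7.8164e+5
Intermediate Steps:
l(D) = 1
A = 1/411 ≈ 0.0024331
Z(O) = 5
d = -321251696/411 (d = (-949 + 5)*(1/411 + 828) = -944*340309/411 = -321251696/411 ≈ -7.8163e+5)
l(-25) - d = 1 - 1*(-321251696/411) = 1 + 321251696/411 = 321252107/411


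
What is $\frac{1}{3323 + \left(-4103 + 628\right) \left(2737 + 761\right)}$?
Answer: $- \frac{1}{12152227} \approx -8.2289 \cdot 10^{-8}$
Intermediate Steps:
$\frac{1}{3323 + \left(-4103 + 628\right) \left(2737 + 761\right)} = \frac{1}{3323 - 12155550} = \frac{1}{-12152227} = - \frac{1}{12152227}$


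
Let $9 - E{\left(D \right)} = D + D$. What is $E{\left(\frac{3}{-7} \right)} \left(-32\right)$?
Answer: $- \frac{2208}{7} \approx -315.43$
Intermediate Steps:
$E{\left(D \right)} = 9 - 2 D$ ($E{\left(D \right)} = 9 - \left(D + D\right) = 9 - 2 D$)
$E{\left(\frac{3}{-7} \right)} \left(-32\right) = \left(9 - 2 \frac{3}{-7}\right) \left(-32\right) = \left(9 - 2 \cdot 3 \left(- \frac{1}{7}\right)\right) \left(-32\right) = \left(9 - - \frac{6}{7}\right) \left(-32\right) = \left(9 + \frac{6}{7}\right) \left(-32\right) = \frac{69}{7} \left(-32\right) = - \frac{2208}{7}$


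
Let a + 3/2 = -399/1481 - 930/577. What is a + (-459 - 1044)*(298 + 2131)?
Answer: -6239470919955/1709074 ≈ -3.6508e+6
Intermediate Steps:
a = -5778717/1709074 (a = -3/2 + (-399/1481 - 930/577) = -3/2 - 1607553/854537 = -5778717/1709074 ≈ -3.3812)
a + (-459 - 1044)*(298 + 2131) = -5778717/1709074 + (-459 - 1044)*(298 + 2131) = -5778717/1709074 - 1503*2429 = -5778717/1709074 - 3650787 = -6239470919955/1709074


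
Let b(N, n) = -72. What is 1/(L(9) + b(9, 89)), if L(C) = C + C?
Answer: -1/54 ≈ -0.018519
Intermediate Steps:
L(C) = 2*C
1/(L(9) + b(9, 89)) = 1/(2*9 - 72) = 1/(18 - 72) = 1/(-54) = -1/54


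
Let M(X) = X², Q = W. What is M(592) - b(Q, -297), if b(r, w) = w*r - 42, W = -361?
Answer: 243289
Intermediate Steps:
Q = -361
b(r, w) = -42 + r*w (b(r, w) = r*w - 42 = -42 + r*w)
M(592) - b(Q, -297) = 592² - (-42 - 361*(-297)) = 350464 - (-42 + 107217) = 350464 - 1*107175 = 350464 - 107175 = 243289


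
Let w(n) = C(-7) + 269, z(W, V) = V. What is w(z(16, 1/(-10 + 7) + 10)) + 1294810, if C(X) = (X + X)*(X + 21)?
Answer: 1294883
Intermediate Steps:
C(X) = 2*X*(21 + X) (C(X) = (2*X)*(21 + X) = 2*X*(21 + X))
w(n) = 73 (w(n) = 2*(-7)*(21 - 7) + 269 = 2*(-7)*14 + 269 = -196 + 269 = 73)
w(z(16, 1/(-10 + 7) + 10)) + 1294810 = 73 + 1294810 = 1294883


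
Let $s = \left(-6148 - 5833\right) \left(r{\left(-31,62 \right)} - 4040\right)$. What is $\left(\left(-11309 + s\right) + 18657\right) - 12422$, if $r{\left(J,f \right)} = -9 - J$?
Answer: $48134584$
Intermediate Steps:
$s = 48139658$ ($s = \left(-6148 - 5833\right) \left(\left(-9 - -31\right) - 4040\right) = - 11981 \left(\left(-9 + 31\right) - 4040\right) = - 11981 \left(22 - 4040\right) = \left(-11981\right) \left(-4018\right) = 48139658$)
$\left(\left(-11309 + s\right) + 18657\right) - 12422 = \left(\left(-11309 + 48139658\right) + 18657\right) - 12422 = \left(48128349 + 18657\right) - 12422 = 48147006 - 12422 = 48134584$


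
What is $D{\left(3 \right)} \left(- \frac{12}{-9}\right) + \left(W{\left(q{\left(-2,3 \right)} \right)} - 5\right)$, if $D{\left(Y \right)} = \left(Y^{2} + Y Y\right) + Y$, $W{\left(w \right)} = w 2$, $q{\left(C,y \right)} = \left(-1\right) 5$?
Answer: $13$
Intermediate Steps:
$q{\left(C,y \right)} = -5$
$W{\left(w \right)} = 2 w$
$D{\left(Y \right)} = Y + 2 Y^{2}$ ($D{\left(Y \right)} = \left(Y^{2} + Y^{2}\right) + Y = 2 Y^{2} + Y = Y + 2 Y^{2}$)
$D{\left(3 \right)} \left(- \frac{12}{-9}\right) + \left(W{\left(q{\left(-2,3 \right)} \right)} - 5\right) = 3 \left(1 + 2 \cdot 3\right) \left(- \frac{12}{-9}\right) + \left(2 \left(-5\right) - 5\right) = 3 \left(1 + 6\right) \left(\left(-12\right) \left(- \frac{1}{9}\right)\right) - 15 = 3 \cdot 7 \cdot \frac{4}{3} - 15 = 21 \cdot \frac{4}{3} - 15 = 28 - 15 = 13$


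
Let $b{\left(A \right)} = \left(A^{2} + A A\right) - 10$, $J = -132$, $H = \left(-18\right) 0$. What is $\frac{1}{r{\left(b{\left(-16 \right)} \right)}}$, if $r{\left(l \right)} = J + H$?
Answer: $- \frac{1}{132} \approx -0.0075758$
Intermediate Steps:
$H = 0$
$b{\left(A \right)} = -10 + 2 A^{2}$ ($b{\left(A \right)} = \left(A^{2} + A^{2}\right) - 10 = 2 A^{2} - 10 = -10 + 2 A^{2}$)
$r{\left(l \right)} = -132$ ($r{\left(l \right)} = -132 + 0 = -132$)
$\frac{1}{r{\left(b{\left(-16 \right)} \right)}} = \frac{1}{-132} = - \frac{1}{132}$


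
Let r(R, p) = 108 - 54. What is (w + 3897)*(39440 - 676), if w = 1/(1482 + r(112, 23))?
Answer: 58008319963/384 ≈ 1.5106e+8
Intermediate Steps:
r(R, p) = 54
w = 1/1536 (w = 1/(1482 + 54) = 1/1536 ≈ 0.00065104)
(w + 3897)*(39440 - 676) = (1/1536 + 3897)*(39440 - 676) = (5985793/1536)*38764 = 58008319963/384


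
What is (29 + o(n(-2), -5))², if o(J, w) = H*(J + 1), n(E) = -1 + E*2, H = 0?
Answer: 841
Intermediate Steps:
n(E) = -1 + 2*E
o(J, w) = 0 (o(J, w) = 0*(J + 1) = 0*(1 + J) = 0)
(29 + o(n(-2), -5))² = (29 + 0)² = 29² = 841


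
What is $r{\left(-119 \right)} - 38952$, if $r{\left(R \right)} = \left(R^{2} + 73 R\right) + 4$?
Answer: $-33474$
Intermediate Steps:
$r{\left(R \right)} = 4 + R^{2} + 73 R$
$r{\left(-119 \right)} - 38952 = \left(4 + \left(-119\right)^{2} + 73 \left(-119\right)\right) - 38952 = \left(4 + 14161 - 8687\right) - 38952 = 5478 - 38952 = -33474$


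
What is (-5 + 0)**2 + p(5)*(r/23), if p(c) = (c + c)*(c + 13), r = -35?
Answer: -5725/23 ≈ -248.91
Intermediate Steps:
p(c) = 2*c*(13 + c) (p(c) = (2*c)*(13 + c) = 2*c*(13 + c))
(-5 + 0)**2 + p(5)*(r/23) = (-5 + 0)**2 + (2*5*(13 + 5))*(-35/23) = (-5)**2 + (2*5*18)*(-35*1/23) = 25 + 180*(-35/23) = 25 - 6300/23 = -5725/23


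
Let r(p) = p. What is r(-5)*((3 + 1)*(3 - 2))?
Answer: -20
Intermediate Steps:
r(-5)*((3 + 1)*(3 - 2)) = -5*(3 + 1)*(3 - 2) = -20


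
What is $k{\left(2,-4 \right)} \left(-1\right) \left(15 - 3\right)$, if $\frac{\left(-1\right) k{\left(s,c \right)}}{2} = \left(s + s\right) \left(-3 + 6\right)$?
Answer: $288$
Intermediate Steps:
$k{\left(s,c \right)} = - 12 s$ ($k{\left(s,c \right)} = - 2 \left(s + s\right) \left(-3 + 6\right) = - 2 \cdot 2 s 3 = - 2 \cdot 6 s = - 12 s$)
$k{\left(2,-4 \right)} \left(-1\right) \left(15 - 3\right) = \left(-12\right) 2 \left(-1\right) \left(15 - 3\right) = \left(-24\right) \left(-1\right) 12 = 24 \cdot 12 = 288$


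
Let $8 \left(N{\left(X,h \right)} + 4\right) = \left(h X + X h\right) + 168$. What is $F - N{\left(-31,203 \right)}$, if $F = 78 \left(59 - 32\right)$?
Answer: $\frac{14649}{4} \approx 3662.3$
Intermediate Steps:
$F = 2106$ ($F = 78 \cdot 27 = 2106$)
$N{\left(X,h \right)} = 17 + \frac{X h}{4}$ ($N{\left(X,h \right)} = -4 + \frac{\left(h X + X h\right) + 168}{8} = -4 + \frac{\left(X h + X h\right) + 168}{8} = -4 + \frac{2 X h + 168}{8} = -4 + \frac{168 + 2 X h}{8} = -4 + \left(21 + \frac{X h}{4}\right) = 17 + \frac{X h}{4}$)
$F - N{\left(-31,203 \right)} = 2106 - \left(17 + \frac{1}{4} \left(-31\right) 203\right) = 2106 - \left(17 - \frac{6293}{4}\right) = 2106 - - \frac{6225}{4} = 2106 + \frac{6225}{4} = \frac{14649}{4}$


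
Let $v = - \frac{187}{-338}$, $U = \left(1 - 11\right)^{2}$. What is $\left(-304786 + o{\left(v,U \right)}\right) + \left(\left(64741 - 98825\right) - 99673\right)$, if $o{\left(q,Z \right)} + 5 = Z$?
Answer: $-438448$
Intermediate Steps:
$U = 100$ ($U = \left(-10\right)^{2} = 100$)
$v = \frac{187}{338}$ ($v = \left(-187\right) \left(- \frac{1}{338}\right) = \frac{187}{338} \approx 0.55325$)
$o{\left(q,Z \right)} = -5 + Z$
$\left(-304786 + o{\left(v,U \right)}\right) + \left(\left(64741 - 98825\right) - 99673\right) = \left(-304786 + \left(-5 + 100\right)\right) + \left(\left(64741 - 98825\right) - 99673\right) = \left(-304786 + 95\right) - 133757 = -304691 - 133757 = -438448$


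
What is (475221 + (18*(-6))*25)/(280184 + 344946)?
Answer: 472521/625130 ≈ 0.75588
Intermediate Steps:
(475221 + (18*(-6))*25)/(280184 + 344946) = (475221 - 108*25)/625130 = (475221 - 2700)*(1/625130) = 472521*(1/625130) = 472521/625130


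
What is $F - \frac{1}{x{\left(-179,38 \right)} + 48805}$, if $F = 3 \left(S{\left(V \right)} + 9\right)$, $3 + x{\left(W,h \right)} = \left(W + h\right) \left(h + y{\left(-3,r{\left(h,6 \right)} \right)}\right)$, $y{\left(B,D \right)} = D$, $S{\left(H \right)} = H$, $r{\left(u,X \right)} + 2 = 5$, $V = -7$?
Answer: $\frac{258125}{43021} \approx 6.0$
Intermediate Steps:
$r{\left(u,X \right)} = 3$ ($r{\left(u,X \right)} = -2 + 5 = 3$)
$x{\left(W,h \right)} = -3 + \left(3 + h\right) \left(W + h\right)$ ($x{\left(W,h \right)} = -3 + \left(W + h\right) \left(h + 3\right) = -3 + \left(W + h\right) \left(3 + h\right) = -3 + \left(3 + h\right) \left(W + h\right)$)
$F = 6$ ($F = 3 \left(-7 + 9\right) = 3 \cdot 2 = 6$)
$F - \frac{1}{x{\left(-179,38 \right)} + 48805} = 6 - \frac{1}{\left(-3 + 38^{2} + 3 \left(-179\right) + 3 \cdot 38 - 6802\right) + 48805} = 6 - \frac{1}{\left(-3 + 1444 - 537 + 114 - 6802\right) + 48805} = 6 - \frac{1}{-5784 + 48805} = 6 - \frac{1}{43021} = \frac{258125}{43021}$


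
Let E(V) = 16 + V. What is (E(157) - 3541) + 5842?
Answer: 2474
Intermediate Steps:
(E(157) - 3541) + 5842 = ((16 + 157) - 3541) + 5842 = (173 - 3541) + 5842 = -3368 + 5842 = 2474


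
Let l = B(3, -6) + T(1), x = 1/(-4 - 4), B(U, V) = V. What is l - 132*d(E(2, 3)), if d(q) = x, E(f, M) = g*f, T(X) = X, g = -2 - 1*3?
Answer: 23/2 ≈ 11.500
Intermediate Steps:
g = -5 (g = -2 - 3 = -5)
E(f, M) = -5*f
x = -⅛ (x = 1/(-8) = -⅛ ≈ -0.12500)
d(q) = -⅛
l = -5 (l = -6 + 1 = -5)
l - 132*d(E(2, 3)) = -5 - 132*(-⅛) = -5 + 33/2 = 23/2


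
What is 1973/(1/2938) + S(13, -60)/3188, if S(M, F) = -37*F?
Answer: 4619949733/797 ≈ 5.7967e+6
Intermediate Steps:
1973/(1/2938) + S(13, -60)/3188 = 1973/(1/2938) - 37*(-60)/3188 = 1973/(1/2938) + 2220*(1/3188) = 1973*2938 + 555/797 = 5796674 + 555/797 = 4619949733/797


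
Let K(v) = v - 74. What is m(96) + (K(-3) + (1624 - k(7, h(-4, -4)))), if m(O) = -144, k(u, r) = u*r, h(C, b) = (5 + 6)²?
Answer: 556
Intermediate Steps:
h(C, b) = 121 (h(C, b) = 11² = 121)
k(u, r) = r*u
K(v) = -74 + v
m(96) + (K(-3) + (1624 - k(7, h(-4, -4)))) = -144 + ((-74 - 3) + (1624 - 121*7)) = -144 + (-77 + (1624 - 1*847)) = -144 + (-77 + (1624 - 847)) = -144 + (-77 + 777) = -144 + 700 = 556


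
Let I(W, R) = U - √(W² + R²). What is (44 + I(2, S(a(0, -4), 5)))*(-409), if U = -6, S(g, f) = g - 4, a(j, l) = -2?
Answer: -15542 + 818*√10 ≈ -12955.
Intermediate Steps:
S(g, f) = -4 + g
I(W, R) = -6 - √(R² + W²) (I(W, R) = -6 - √(W² + R²) = -6 - √(R² + W²))
(44 + I(2, S(a(0, -4), 5)))*(-409) = (44 + (-6 - √((-4 - 2)² + 2²)))*(-409) = (44 + (-6 - √((-6)² + 4)))*(-409) = (44 + (-6 - √(36 + 4)))*(-409) = (44 + (-6 - √40))*(-409) = (44 + (-6 - 2*√10))*(-409) = (38 - 2*√10)*(-409) = -15542 + 818*√10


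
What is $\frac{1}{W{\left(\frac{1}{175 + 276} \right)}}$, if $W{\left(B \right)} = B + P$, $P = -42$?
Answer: $- \frac{451}{18941} \approx -0.023811$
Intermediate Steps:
$W{\left(B \right)} = -42 + B$ ($W{\left(B \right)} = B - 42 = -42 + B$)
$\frac{1}{W{\left(\frac{1}{175 + 276} \right)}} = \frac{1}{-42 + \frac{1}{175 + 276}} = \frac{1}{-42 + \frac{1}{451}} = \frac{1}{- \frac{18941}{451}} = - \frac{451}{18941}$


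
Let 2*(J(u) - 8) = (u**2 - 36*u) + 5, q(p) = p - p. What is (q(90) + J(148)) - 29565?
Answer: -42533/2 ≈ -21267.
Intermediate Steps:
q(p) = 0
J(u) = 21/2 + u**2/2 - 18*u (J(u) = 8 + ((u**2 - 36*u) + 5)/2 = 8 + (5 + u**2 - 36*u)/2 = 8 + (5/2 + u**2/2 - 18*u) = 21/2 + u**2/2 - 18*u)
(q(90) + J(148)) - 29565 = (0 + (21/2 + (1/2)*148**2 - 18*148)) - 29565 = (0 + (21/2 + (1/2)*21904 - 2664)) - 29565 = (0 + (21/2 + 10952 - 2664)) - 29565 = (0 + 16597/2) - 29565 = 16597/2 - 29565 = -42533/2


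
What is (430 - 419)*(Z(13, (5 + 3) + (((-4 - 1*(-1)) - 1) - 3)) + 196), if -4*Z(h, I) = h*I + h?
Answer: 4169/2 ≈ 2084.5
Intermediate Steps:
Z(h, I) = -h/4 - I*h/4 (Z(h, I) = -(h*I + h)/4 = -(I*h + h)/4 = -(h + I*h)/4 = -h/4 - I*h/4)
(430 - 419)*(Z(13, (5 + 3) + (((-4 - 1*(-1)) - 1) - 3)) + 196) = (430 - 419)*(-¼*13*(1 + ((5 + 3) + (((-4 - 1*(-1)) - 1) - 3))) + 196) = 11*(-¼*13*(1 + (8 + (((-4 + 1) - 1) - 3))) + 196) = 11*(-¼*13*(1 + (8 + ((-3 - 1) - 3))) + 196) = 11*(-¼*13*(1 + (8 + (-4 - 3))) + 196) = 11*(-¼*13*(1 + (8 - 7)) + 196) = 11*(-¼*13*(1 + 1) + 196) = 11*(-¼*13*2 + 196) = 11*(-13/2 + 196) = 11*(379/2) = 4169/2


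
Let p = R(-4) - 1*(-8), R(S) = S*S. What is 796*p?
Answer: 19104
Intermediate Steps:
R(S) = S**2
p = 24 (p = (-4)**2 - 1*(-8) = 16 + 8 = 24)
796*p = 796*24 = 19104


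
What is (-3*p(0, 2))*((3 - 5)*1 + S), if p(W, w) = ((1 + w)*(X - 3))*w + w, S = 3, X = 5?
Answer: -42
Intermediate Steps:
p(W, w) = w + w*(2 + 2*w) (p(W, w) = ((1 + w)*(5 - 3))*w + w = ((1 + w)*2)*w + w = (2 + 2*w)*w + w = w*(2 + 2*w) + w = w + w*(2 + 2*w))
(-3*p(0, 2))*((3 - 5)*1 + S) = (-6*(3 + 2*2))*((3 - 5)*1 + 3) = (-6*(3 + 4))*(-2*1 + 3) = (-6*7)*(-2 + 3) = -3*14*1 = -42*1 = -42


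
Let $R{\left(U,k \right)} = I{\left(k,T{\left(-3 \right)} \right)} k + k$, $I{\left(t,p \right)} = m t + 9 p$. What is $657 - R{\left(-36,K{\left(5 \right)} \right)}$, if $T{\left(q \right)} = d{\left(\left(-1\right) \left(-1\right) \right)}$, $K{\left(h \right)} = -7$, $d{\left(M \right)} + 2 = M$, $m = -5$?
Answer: $846$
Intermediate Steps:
$d{\left(M \right)} = -2 + M$
$T{\left(q \right)} = -1$ ($T{\left(q \right)} = -2 - -1 = -2 + 1 = -1$)
$I{\left(t,p \right)} = - 5 t + 9 p$
$R{\left(U,k \right)} = k + k \left(-9 - 5 k\right)$ ($R{\left(U,k \right)} = \left(- 5 k + 9 \left(-1\right)\right) k + k = \left(- 5 k - 9\right) k + k = \left(-9 - 5 k\right) k + k = k \left(-9 - 5 k\right) + k = k + k \left(-9 - 5 k\right)$)
$657 - R{\left(-36,K{\left(5 \right)} \right)} = 657 - - 7 \left(-8 - -35\right) = 657 - - 7 \left(-8 + 35\right) = 657 - \left(-7\right) 27 = 657 - -189 = 657 + 189 = 846$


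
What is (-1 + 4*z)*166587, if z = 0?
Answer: -166587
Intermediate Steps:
(-1 + 4*z)*166587 = (-1 + 4*0)*166587 = (-1 + 0)*166587 = -1*166587 = -166587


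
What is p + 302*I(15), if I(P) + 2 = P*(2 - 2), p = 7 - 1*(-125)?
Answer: -472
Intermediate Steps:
p = 132 (p = 7 + 125 = 132)
I(P) = -2 (I(P) = -2 + P*(2 - 2) = -2 + P*0 = -2 + 0 = -2)
p + 302*I(15) = 132 + 302*(-2) = 132 - 604 = -472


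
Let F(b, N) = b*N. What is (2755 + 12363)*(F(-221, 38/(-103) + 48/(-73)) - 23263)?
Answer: -2618570925642/7519 ≈ -3.4826e+8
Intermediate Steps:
F(b, N) = N*b
(2755 + 12363)*(F(-221, 38/(-103) + 48/(-73)) - 23263) = (2755 + 12363)*((38/(-103) + 48/(-73))*(-221) - 23263) = 15118*((38*(-1/103) + 48*(-1/73))*(-221) - 23263) = 15118*((-38/103 - 48/73)*(-221) - 23263) = 15118*(-7718/7519*(-221) - 23263) = 15118*(1705678/7519 - 23263) = 15118*(-173208819/7519) = -2618570925642/7519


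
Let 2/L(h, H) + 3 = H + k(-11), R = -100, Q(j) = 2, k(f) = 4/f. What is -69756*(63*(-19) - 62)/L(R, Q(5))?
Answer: -658671030/11 ≈ -5.9879e+7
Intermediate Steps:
L(h, H) = 2/(-37/11 + H) (L(h, H) = 2/(-3 + (H + 4/(-11))) = 2/(-3 + (H + 4*(-1/11))) = 2/(-3 + (H - 4/11)) = 2/(-3 + (-4/11 + H)) = 2/(-37/11 + H))
-69756*(63*(-19) - 62)/L(R, Q(5)) = -69756/((22/(-37 + 11*2))/(63*(-19) - 62)) = -69756/((22/(-37 + 22))/(-1197 - 62)) = -69756/((22/(-15))/(-1259)) = -69756/((22*(-1/15))*(-1/1259)) = -69756/((-22/15*(-1/1259))) = -69756/22/18885 = -69756*18885/22 = -658671030/11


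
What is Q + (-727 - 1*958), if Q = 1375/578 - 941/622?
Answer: -151368277/89879 ≈ -1684.1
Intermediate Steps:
Q = 77838/89879 (Q = 1375*(1/578) - 941*1/622 = 1375/578 - 941/622 = 77838/89879 ≈ 0.86603)
Q + (-727 - 1*958) = 77838/89879 + (-727 - 1*958) = 77838/89879 + (-727 - 958) = 77838/89879 - 1685 = -151368277/89879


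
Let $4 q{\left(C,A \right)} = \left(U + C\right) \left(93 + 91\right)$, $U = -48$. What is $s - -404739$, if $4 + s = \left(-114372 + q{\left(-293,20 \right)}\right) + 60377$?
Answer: $335054$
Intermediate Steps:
$q{\left(C,A \right)} = -2208 + 46 C$ ($q{\left(C,A \right)} = \frac{\left(-48 + C\right) \left(93 + 91\right)}{4} = \frac{\left(-48 + C\right) 184}{4} = \frac{-8832 + 184 C}{4} = -2208 + 46 C$)
$s = -69685$ ($s = -4 + \left(\left(-114372 + \left(-2208 + 46 \left(-293\right)\right)\right) + 60377\right) = -4 + \left(\left(-114372 - 15686\right) + 60377\right) = -4 + \left(-130058 + 60377\right) = -4 - 69681 = -69685$)
$s - -404739 = -69685 - -404739 = -69685 + 404739 = 335054$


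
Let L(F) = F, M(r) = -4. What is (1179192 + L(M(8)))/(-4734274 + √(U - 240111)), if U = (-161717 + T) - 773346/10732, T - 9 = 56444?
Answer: -1302444639753104/5229132156584293 - 1179188*I*√9946787440818/120270039601438739 ≈ -0.24907 - 3.0922e-5*I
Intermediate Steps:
T = 56453 (T = 9 + 56444 = 56453)
U = -565233297/5366 (U = (-161717 + 56453) - 773346/10732 = -105264 - 773346*1/10732 = -105264 - 386673/5366 = -565233297/5366 ≈ -1.0534e+5)
(1179192 + L(M(8)))/(-4734274 + √(U - 240111)) = (1179192 - 4)/(-4734274 + √(-565233297/5366 - 240111)) = 1179188/(-4734274 + √(-1853668923/5366)) = 1179188/(-4734274 + I*√9946787440818/5366)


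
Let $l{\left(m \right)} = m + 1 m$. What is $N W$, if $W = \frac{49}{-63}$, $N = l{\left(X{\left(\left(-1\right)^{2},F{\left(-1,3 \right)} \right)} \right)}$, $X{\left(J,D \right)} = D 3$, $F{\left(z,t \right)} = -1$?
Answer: $\frac{14}{3} \approx 4.6667$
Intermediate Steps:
$X{\left(J,D \right)} = 3 D$
$l{\left(m \right)} = 2 m$ ($l{\left(m \right)} = m + m = 2 m$)
$N = -6$ ($N = 2 \cdot 3 \left(-1\right) = 2 \left(-3\right) = -6$)
$W = - \frac{7}{9}$ ($W = 49 \left(- \frac{1}{63}\right) = - \frac{7}{9} \approx -0.77778$)
$N W = \left(-6\right) \left(- \frac{7}{9}\right) = \frac{14}{3}$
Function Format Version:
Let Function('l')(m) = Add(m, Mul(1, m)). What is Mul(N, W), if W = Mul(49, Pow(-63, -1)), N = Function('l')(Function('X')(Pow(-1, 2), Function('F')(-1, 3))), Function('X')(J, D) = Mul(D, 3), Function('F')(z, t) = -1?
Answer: Rational(14, 3) ≈ 4.6667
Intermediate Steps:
Function('X')(J, D) = Mul(3, D)
Function('l')(m) = Mul(2, m) (Function('l')(m) = Add(m, m) = Mul(2, m))
N = -6 (N = Mul(2, Mul(3, -1)) = Mul(2, -3) = -6)
W = Rational(-7, 9) (W = Mul(49, Rational(-1, 63)) = Rational(-7, 9) ≈ -0.77778)
Mul(N, W) = Mul(-6, Rational(-7, 9)) = Rational(14, 3)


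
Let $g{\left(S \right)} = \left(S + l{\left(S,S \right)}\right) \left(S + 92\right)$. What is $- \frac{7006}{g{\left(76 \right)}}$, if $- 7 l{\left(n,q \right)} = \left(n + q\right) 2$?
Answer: $- \frac{3503}{2736} \approx -1.2803$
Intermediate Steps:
$l{\left(n,q \right)} = - \frac{2 n}{7} - \frac{2 q}{7}$ ($l{\left(n,q \right)} = - \frac{\left(n + q\right) 2}{7} = - \frac{2 n + 2 q}{7} = - \frac{2 n}{7} - \frac{2 q}{7}$)
$g{\left(S \right)} = \frac{3 S \left(92 + S\right)}{7}$ ($g{\left(S \right)} = \left(S - \frac{4 S}{7}\right) \left(S + 92\right) = \left(S - \frac{4 S}{7}\right) \left(92 + S\right) = \frac{3 S}{7} \left(92 + S\right) = \frac{3 S \left(92 + S\right)}{7}$)
$- \frac{7006}{g{\left(76 \right)}} = - \frac{7006}{\frac{3}{7} \cdot 76 \left(92 + 76\right)} = - \frac{7006}{\frac{3}{7} \cdot 76 \cdot 168} = - \frac{7006}{5472} = \left(-7006\right) \frac{1}{5472} = - \frac{3503}{2736}$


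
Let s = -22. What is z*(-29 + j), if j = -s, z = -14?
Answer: 98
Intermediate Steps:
j = 22 (j = -1*(-22) = 22)
z*(-29 + j) = -14*(-29 + 22) = -14*(-7) = 98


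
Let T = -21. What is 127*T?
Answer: -2667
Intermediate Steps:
127*T = 127*(-21) = -2667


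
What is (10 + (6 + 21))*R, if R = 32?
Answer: 1184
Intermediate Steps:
(10 + (6 + 21))*R = (10 + (6 + 21))*32 = (10 + 27)*32 = 37*32 = 1184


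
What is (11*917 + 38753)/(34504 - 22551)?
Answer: 48840/11953 ≈ 4.0860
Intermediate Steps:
(11*917 + 38753)/(34504 - 22551) = (10087 + 38753)/11953 = 48840*(1/11953) = 48840/11953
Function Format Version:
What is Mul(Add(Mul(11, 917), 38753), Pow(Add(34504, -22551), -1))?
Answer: Rational(48840, 11953) ≈ 4.0860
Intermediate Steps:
Mul(Add(Mul(11, 917), 38753), Pow(Add(34504, -22551), -1)) = Mul(Add(10087, 38753), Pow(11953, -1)) = Mul(48840, Rational(1, 11953)) = Rational(48840, 11953)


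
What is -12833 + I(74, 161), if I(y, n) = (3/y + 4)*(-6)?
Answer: -475718/37 ≈ -12857.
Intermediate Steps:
I(y, n) = -24 - 18/y (I(y, n) = (4 + 3/y)*(-6) = -24 - 18/y)
-12833 + I(74, 161) = -12833 + (-24 - 18/74) = -12833 + (-24 - 18*1/74) = -12833 + (-24 - 9/37) = -12833 - 897/37 = -475718/37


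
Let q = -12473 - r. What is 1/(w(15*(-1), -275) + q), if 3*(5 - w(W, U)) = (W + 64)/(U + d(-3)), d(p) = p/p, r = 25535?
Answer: -822/31238417 ≈ -2.6314e-5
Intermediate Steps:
d(p) = 1
q = -38008 (q = -12473 - 1*25535 = -12473 - 25535 = -38008)
w(W, U) = 5 - (64 + W)/(3*(1 + U)) (w(W, U) = 5 - (W + 64)/(3*(U + 1)) = 5 - (64 + W)/(3*(1 + U)))
1/(w(15*(-1), -275) + q) = 1/((-49 - 15*(-1) + 15*(-275))/(3*(1 - 275)) - 38008) = 1/((1/3)*(-49 - 1*(-15) - 4125)/(-274) - 38008) = 1/((1/3)*(-1/274)*(-49 + 15 - 4125) - 38008) = 1/((1/3)*(-1/274)*(-4159) - 38008) = 1/(4159/822 - 38008) = 1/(-31238417/822) = -822/31238417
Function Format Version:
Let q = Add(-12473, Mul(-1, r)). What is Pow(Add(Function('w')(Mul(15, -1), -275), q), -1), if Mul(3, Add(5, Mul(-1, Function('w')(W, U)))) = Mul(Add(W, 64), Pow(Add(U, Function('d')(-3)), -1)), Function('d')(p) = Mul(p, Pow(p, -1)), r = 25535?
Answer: Rational(-822, 31238417) ≈ -2.6314e-5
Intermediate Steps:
Function('d')(p) = 1
q = -38008 (q = Add(-12473, Mul(-1, 25535)) = Add(-12473, -25535) = -38008)
Function('w')(W, U) = Add(5, Mul(Rational(-1, 3), Pow(Add(1, U), -1), Add(64, W))) (Function('w')(W, U) = Add(5, Mul(Rational(-1, 3), Mul(Add(W, 64), Pow(Add(U, 1), -1)))) = Add(5, Mul(Rational(-1, 3), Mul(Add(64, W), Pow(Add(1, U), -1)))) = Add(5, Mul(Rational(-1, 3), Mul(Pow(Add(1, U), -1), Add(64, W)))) = Add(5, Mul(Rational(-1, 3), Pow(Add(1, U), -1), Add(64, W))))
Pow(Add(Function('w')(Mul(15, -1), -275), q), -1) = Pow(Add(Mul(Rational(1, 3), Pow(Add(1, -275), -1), Add(-49, Mul(-1, Mul(15, -1)), Mul(15, -275))), -38008), -1) = Pow(Add(Mul(Rational(1, 3), Pow(-274, -1), Add(-49, Mul(-1, -15), -4125)), -38008), -1) = Pow(Add(Mul(Rational(1, 3), Rational(-1, 274), Add(-49, 15, -4125)), -38008), -1) = Pow(Add(Mul(Rational(1, 3), Rational(-1, 274), -4159), -38008), -1) = Pow(Add(Rational(4159, 822), -38008), -1) = Pow(Rational(-31238417, 822), -1) = Rational(-822, 31238417)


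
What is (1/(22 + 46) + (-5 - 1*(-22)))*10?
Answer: 5785/34 ≈ 170.15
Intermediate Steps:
(1/(22 + 46) + (-5 - 1*(-22)))*10 = (1/68 + (-5 + 22))*10 = (1/68 + 17)*10 = (1157/68)*10 = 5785/34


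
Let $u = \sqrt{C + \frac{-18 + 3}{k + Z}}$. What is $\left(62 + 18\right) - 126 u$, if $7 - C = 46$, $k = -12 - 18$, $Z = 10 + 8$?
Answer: $80 - 63 i \sqrt{151} \approx 80.0 - 774.16 i$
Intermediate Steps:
$Z = 18$
$k = -30$
$C = -39$ ($C = 7 - 46 = -39$)
$u = \frac{i \sqrt{151}}{2}$ ($u = \sqrt{-39 + \frac{-18 + 3}{-30 + 18}} = \sqrt{-39 - \frac{15}{-12}} = \sqrt{-39 - - \frac{5}{4}} = \sqrt{-39 + \frac{5}{4}} = \sqrt{- \frac{151}{4}} = \frac{i \sqrt{151}}{2} \approx 6.1441 i$)
$\left(62 + 18\right) - 126 u = \left(62 + 18\right) - 126 \frac{i \sqrt{151}}{2} = 80 - 63 i \sqrt{151}$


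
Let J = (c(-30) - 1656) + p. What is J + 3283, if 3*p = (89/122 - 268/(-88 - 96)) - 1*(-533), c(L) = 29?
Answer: 7720970/4209 ≈ 1834.4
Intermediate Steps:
p = 750866/4209 (p = ((89/122 - 268/(-88 - 96)) - 1*(-533))/3 = ((89*(1/122) - 268/(-184)) + 533)/3 = ((89/122 - 268*(-1/184)) + 533)/3 = ((89/122 + 67/46) + 533)/3 = (3067/1403 + 533)/3 = (⅓)*(750866/1403) = 750866/4209 ≈ 178.40)
J = -6097177/4209 (J = (29 - 1656) + 750866/4209 = -1627 + 750866/4209 = -6097177/4209 ≈ -1448.6)
J + 3283 = -6097177/4209 + 3283 = 7720970/4209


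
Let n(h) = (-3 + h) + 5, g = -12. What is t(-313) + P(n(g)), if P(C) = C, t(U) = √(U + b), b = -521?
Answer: -10 + I*√834 ≈ -10.0 + 28.879*I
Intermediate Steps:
t(U) = √(-521 + U) (t(U) = √(U - 521) = √(-521 + U))
n(h) = 2 + h
t(-313) + P(n(g)) = √(-521 - 313) + (2 - 12) = √(-834) - 10 = I*√834 - 10 = -10 + I*√834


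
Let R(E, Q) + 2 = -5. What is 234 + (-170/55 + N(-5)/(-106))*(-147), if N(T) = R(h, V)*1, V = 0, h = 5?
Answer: 791313/1166 ≈ 678.66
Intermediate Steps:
R(E, Q) = -7 (R(E, Q) = -2 - 5 = -7)
N(T) = -7 (N(T) = -7*1 = -7)
234 + (-170/55 + N(-5)/(-106))*(-147) = 234 + (-170/55 - 7/(-106))*(-147) = 234 + (-170*1/55 - 7*(-1/106))*(-147) = 234 + (-34/11 + 7/106)*(-147) = 234 - 3527/1166*(-147) = 234 + 518469/1166 = 791313/1166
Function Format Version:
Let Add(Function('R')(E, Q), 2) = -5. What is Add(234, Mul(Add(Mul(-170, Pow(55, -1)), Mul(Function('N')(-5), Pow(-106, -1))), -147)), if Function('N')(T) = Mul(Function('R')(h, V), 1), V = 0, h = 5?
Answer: Rational(791313, 1166) ≈ 678.66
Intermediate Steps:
Function('R')(E, Q) = -7 (Function('R')(E, Q) = Add(-2, -5) = -7)
Function('N')(T) = -7 (Function('N')(T) = Mul(-7, 1) = -7)
Add(234, Mul(Add(Mul(-170, Pow(55, -1)), Mul(Function('N')(-5), Pow(-106, -1))), -147)) = Add(234, Mul(Add(Mul(-170, Pow(55, -1)), Mul(-7, Pow(-106, -1))), -147)) = Add(234, Mul(Add(Mul(-170, Rational(1, 55)), Mul(-7, Rational(-1, 106))), -147)) = Add(234, Mul(Add(Rational(-34, 11), Rational(7, 106)), -147)) = Add(234, Mul(Rational(-3527, 1166), -147)) = Add(234, Rational(518469, 1166)) = Rational(791313, 1166)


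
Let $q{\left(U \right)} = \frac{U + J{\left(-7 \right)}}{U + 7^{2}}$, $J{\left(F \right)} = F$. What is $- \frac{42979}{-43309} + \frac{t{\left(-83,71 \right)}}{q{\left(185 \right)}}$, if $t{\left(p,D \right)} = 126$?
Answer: $\frac{642286409}{3854501} \approx 166.63$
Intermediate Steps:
$q{\left(U \right)} = \frac{-7 + U}{49 + U}$ ($q{\left(U \right)} = \frac{U - 7}{U + 7^{2}} = \frac{-7 + U}{U + 49} = \frac{-7 + U}{49 + U}$)
$- \frac{42979}{-43309} + \frac{t{\left(-83,71 \right)}}{q{\left(185 \right)}} = - \frac{42979}{-43309} + \frac{126}{\frac{1}{49 + 185} \left(-7 + 185\right)} = \left(-42979\right) \left(- \frac{1}{43309}\right) + \frac{126}{\frac{1}{234} \cdot 178} = \frac{42979}{43309} + \frac{126}{\frac{1}{234} \cdot 178} = \frac{42979}{43309} + \frac{126}{\frac{89}{117}} = \frac{42979}{43309} + 126 \cdot \frac{117}{89} = \frac{42979}{43309} + \frac{14742}{89} = \frac{642286409}{3854501}$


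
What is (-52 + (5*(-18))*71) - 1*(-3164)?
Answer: -3278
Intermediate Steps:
(-52 + (5*(-18))*71) - 1*(-3164) = (-52 - 90*71) + 3164 = (-52 - 6390) + 3164 = -6442 + 3164 = -3278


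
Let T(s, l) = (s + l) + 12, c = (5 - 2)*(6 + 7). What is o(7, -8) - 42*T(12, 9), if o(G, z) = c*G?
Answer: -1113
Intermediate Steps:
c = 39 (c = 3*13 = 39)
T(s, l) = 12 + l + s (T(s, l) = (l + s) + 12 = 12 + l + s)
o(G, z) = 39*G
o(7, -8) - 42*T(12, 9) = 39*7 - 42*(12 + 9 + 12) = 273 - 42*33 = 273 - 1386 = -1113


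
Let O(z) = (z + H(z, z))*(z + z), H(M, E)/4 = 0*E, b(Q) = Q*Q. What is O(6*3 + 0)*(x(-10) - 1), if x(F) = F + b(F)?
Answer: 57672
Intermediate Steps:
b(Q) = Q²
H(M, E) = 0 (H(M, E) = 4*(0*E) = 4*0 = 0)
x(F) = F + F²
O(z) = 2*z² (O(z) = (z + 0)*(z + z) = z*(2*z) = 2*z²)
O(6*3 + 0)*(x(-10) - 1) = (2*(6*3 + 0)²)*(-10*(1 - 10) - 1) = (2*(18 + 0)²)*(-10*(-9) - 1) = (2*18²)*(90 - 1) = (2*324)*89 = 648*89 = 57672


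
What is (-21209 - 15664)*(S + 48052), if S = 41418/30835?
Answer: -54635639951574/30835 ≈ -1.7719e+9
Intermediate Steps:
S = 41418/30835 (S = 41418*(1/30835) = 41418/30835 ≈ 1.3432)
(-21209 - 15664)*(S + 48052) = (-21209 - 15664)*(41418/30835 + 48052) = -36873*1481724838/30835 = -54635639951574/30835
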